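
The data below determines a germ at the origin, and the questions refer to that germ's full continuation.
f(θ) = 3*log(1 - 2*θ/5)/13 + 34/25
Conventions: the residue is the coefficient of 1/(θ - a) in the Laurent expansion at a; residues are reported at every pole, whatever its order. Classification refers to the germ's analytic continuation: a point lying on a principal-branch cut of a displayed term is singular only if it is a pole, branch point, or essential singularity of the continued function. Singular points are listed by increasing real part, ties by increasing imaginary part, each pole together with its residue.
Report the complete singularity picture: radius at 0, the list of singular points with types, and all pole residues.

Radius of convergence at 0: 5/2.
At 5/2: a logarithmic branch point.

Branch term (3/13)*log(1 - θ/(5/2)): its argument vanishes at θ = 5/2, a logarithmic branch point, modulus 5/2.
The radius of convergence is the smallest modulus among the singular points: 5/2.


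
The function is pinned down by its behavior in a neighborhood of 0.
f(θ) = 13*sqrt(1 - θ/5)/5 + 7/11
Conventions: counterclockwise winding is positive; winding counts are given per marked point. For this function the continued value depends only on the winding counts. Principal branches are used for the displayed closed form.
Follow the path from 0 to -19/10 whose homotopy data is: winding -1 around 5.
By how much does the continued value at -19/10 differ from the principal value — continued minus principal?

The rational part is single-valued and drops out of the difference; each branch term changes only by its own monodromy.
(13/5)*sqrt(1 - θ/(5)): winding -1 is odd, the square root flips sign, contributing -2*(13/5)*sqrt(1 - (-19/10)/(5)) = -2*(13/5)*sqrt(69/50) = -(13/25)*sqrt(138).
Summing the contributions at θ = -19/10 gives -(13/25)*sqrt(138).

Continued minus principal equals -(13/25)*sqrt(138).


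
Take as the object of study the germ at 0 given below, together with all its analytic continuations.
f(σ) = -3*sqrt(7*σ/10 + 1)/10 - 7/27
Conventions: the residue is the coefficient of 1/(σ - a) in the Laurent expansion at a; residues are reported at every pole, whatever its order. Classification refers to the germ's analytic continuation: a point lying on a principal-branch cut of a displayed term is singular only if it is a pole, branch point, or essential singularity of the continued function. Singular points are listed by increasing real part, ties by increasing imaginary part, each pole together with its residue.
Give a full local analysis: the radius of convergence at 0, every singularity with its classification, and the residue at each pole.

Branch term (-3/10)*sqrt(1 - σ/(-10/7)): its argument vanishes at σ = -10/7, a square-root branch point, modulus 10/7.
The radius of convergence is the smallest modulus among the singular points: 10/7.

Radius of convergence at 0: 10/7.
At -10/7: an algebraic (square-root) branch point.


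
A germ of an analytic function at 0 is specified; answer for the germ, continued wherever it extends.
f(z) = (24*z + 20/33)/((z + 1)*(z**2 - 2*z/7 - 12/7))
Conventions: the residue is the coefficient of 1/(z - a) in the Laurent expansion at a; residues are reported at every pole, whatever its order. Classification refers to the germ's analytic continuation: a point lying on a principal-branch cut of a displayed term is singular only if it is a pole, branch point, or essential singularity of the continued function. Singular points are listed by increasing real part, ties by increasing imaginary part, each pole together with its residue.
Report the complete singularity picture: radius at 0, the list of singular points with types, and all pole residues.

Denominator factor (z**2 - 2*z/7 - 12/7): discriminant 340/49, real irrational roots 1/7 + (1/7)*sqrt(85) and 1/7 - (1/7)*sqrt(85); poles of order 1, moduli 1/7 + (1/7)*sqrt(85) and -1/7 + (1/7)*sqrt(85).
Denominator factor (z + 1): pole of order 1 at -1, modulus 1.
The radius of convergence is the smallest modulus among the singular points: 1.
The factor z**2 - 2*z/7 - 12/7 splits as (z - a)(z - a') with a = 1/7 - (1/7)*sqrt(85), a' = 1/7 + (1/7)*sqrt(85). At the order-1 pole a set g(z) = (z - a)*f(z) = [(24*z + 20/33)/(z + 1)] / (z - a').
Simple pole: residue = g(a) at a = 1/7 - (1/7)*sqrt(85), which is -2702/99 - (29932/8415)*sqrt(85).
At the order-1 pole -1 set g(z) = (z - (-1))*f(z) = (24*z + 20/33)/(z**2 - 2*z/7 - 12/7).
Simple pole: residue = g(a) at a = -1, which is 5404/99.
The factor z**2 - 2*z/7 - 12/7 splits as (z - a)(z - a') with a = 1/7 + (1/7)*sqrt(85), a' = 1/7 - (1/7)*sqrt(85). At the order-1 pole a set g(z) = (z - a)*f(z) = [(24*z + 20/33)/(z + 1)] / (z - a').
Simple pole: residue = g(a) at a = 1/7 + (1/7)*sqrt(85), which is -2702/99 + (29932/8415)*sqrt(85).
List the singular points by increasing real part (a conjugate pair: the negative imaginary part first).

Radius of convergence at 0: 1.
At 1/7 - (1/7)*sqrt(85): a pole of order 1; residue -2702/99 - (29932/8415)*sqrt(85).
At -1: a pole of order 1; residue 5404/99.
At 1/7 + (1/7)*sqrt(85): a pole of order 1; residue -2702/99 + (29932/8415)*sqrt(85).


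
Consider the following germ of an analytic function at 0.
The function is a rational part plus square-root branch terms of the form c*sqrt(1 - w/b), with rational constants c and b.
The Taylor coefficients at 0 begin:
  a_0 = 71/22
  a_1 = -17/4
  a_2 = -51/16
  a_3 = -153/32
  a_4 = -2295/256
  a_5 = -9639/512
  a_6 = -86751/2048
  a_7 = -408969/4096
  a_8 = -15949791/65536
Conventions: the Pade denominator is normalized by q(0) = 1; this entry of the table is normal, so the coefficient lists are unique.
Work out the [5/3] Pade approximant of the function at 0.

The Pade approximant has numerator coefficients [71/22, -7247/352, 7539/176, -21915/704, 2295/512, 1377/4096]; denominator coefficients [1, -81/16, 243/32, -405/128].

Taylor coefficients needed (read off): a_0 = 71/22, a_1 = -17/4, a_2 = -51/16, a_3 = -153/32, a_4 = -2295/256, a_5 = -9639/512, a_6 = -86751/2048, a_7 = -408969/4096, a_8 = -15949791/65536.
Write the denominator as Q(w) = 1 + q1*w + q2*w^2 + q3*w^3. Requiring Q*f - P = O(w^9) with deg P <= 5 kills the coefficients of w^6..w^8 in Q*f:
  w^6: a_6 + q1*a_5 + q2*a_4 + q3*a_3 = 0, i.e. -86751/2048 + (-9639/512)*q1 + (-2295/256)*q2 + (-153/32)*q3 = 0.
  w^7: a_7 + q1*a_6 + q2*a_5 + q3*a_4 = 0, i.e. -408969/4096 + (-86751/2048)*q1 + (-9639/512)*q2 + (-2295/256)*q3 = 0.
  w^8: a_8 + q1*a_7 + q2*a_6 + q3*a_5 = 0, i.e. -15949791/65536 + (-408969/4096)*q1 + (-86751/2048)*q2 + (-9639/512)*q3 = 0.
Solving this linear system: q1 = -81/16, q2 = 243/32, q3 = -405/128.
The numerator is Q*f truncated at degree 5: P0 = a_0 = 71/22; P1 = a_1 + q1*a_0 = -7247/352; P2 = a_2 + q1*a_1 + q2*a_0 = 7539/176; P3 = a_3 + q1*a_2 + q2*a_1 + q3*a_0 = -21915/704; P4 = a_4 + q1*a_3 + q2*a_2 + q3*a_1 = 2295/512; P5 = a_5 + q1*a_4 + q2*a_3 + q3*a_2 = 1377/4096.


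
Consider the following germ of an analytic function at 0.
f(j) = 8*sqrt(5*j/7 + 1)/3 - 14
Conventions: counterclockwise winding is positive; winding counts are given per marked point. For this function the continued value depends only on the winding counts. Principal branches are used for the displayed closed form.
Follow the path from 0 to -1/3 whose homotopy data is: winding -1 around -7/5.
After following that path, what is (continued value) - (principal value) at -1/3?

The rational part is single-valued and drops out of the difference; each branch term changes only by its own monodromy.
(8/3)*sqrt(1 - j/(-7/5)): winding -1 is odd, the square root flips sign, contributing -2*(8/3)*sqrt(1 - (-1/3)/(-7/5)) = -2*(8/3)*sqrt(16/21) = -(64/63)*sqrt(21).
Summing the contributions at j = -1/3 gives -(64/63)*sqrt(21).

Continued minus principal equals -(64/63)*sqrt(21).


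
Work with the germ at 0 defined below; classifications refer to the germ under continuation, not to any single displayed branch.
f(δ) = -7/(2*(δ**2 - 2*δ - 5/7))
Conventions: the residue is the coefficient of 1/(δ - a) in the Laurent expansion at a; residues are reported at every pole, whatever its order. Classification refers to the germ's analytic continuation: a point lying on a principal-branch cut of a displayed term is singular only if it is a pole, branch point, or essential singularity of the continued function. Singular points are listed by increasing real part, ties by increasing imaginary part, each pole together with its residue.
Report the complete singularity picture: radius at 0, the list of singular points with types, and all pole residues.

Denominator factor (δ**2 - 2*δ - 5/7): discriminant 48/7, real irrational roots 1 + (2/7)*sqrt(21) and 1 - (2/7)*sqrt(21); poles of order 1, moduli 1 + (2/7)*sqrt(21) and -1 + (2/7)*sqrt(21).
The radius of convergence is the smallest modulus among the singular points: -1 + (2/7)*sqrt(21).
The factor δ**2 - 2*δ - 5/7 splits as (δ - a)(δ - a') with a = 1 - (2/7)*sqrt(21), a' = 1 + (2/7)*sqrt(21). At the order-1 pole a set g(δ) = (δ - a)*f(δ) = [-7/2] / (δ - a').
Simple pole: residue = g(a) at a = 1 - (2/7)*sqrt(21), which is (7/24)*sqrt(21).
The factor δ**2 - 2*δ - 5/7 splits as (δ - a)(δ - a') with a = 1 + (2/7)*sqrt(21), a' = 1 - (2/7)*sqrt(21). At the order-1 pole a set g(δ) = (δ - a)*f(δ) = [-7/2] / (δ - a').
Simple pole: residue = g(a) at a = 1 + (2/7)*sqrt(21), which is -(7/24)*sqrt(21).
List the singular points by increasing real part (a conjugate pair: the negative imaginary part first).

Radius of convergence at 0: -1 + (2/7)*sqrt(21).
At 1 - (2/7)*sqrt(21): a pole of order 1; residue (7/24)*sqrt(21).
At 1 + (2/7)*sqrt(21): a pole of order 1; residue -(7/24)*sqrt(21).


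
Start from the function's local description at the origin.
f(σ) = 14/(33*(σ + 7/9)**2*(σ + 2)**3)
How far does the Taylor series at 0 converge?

Denominator factor (σ + 2)^3: pole of order 3 at -2, modulus 2.
Denominator factor (σ + 7/9)^2: pole of order 2 at -7/9, modulus 7/9.
The radius of convergence is the smallest modulus among the singular points: 7/9.

The radius of convergence is 7/9.


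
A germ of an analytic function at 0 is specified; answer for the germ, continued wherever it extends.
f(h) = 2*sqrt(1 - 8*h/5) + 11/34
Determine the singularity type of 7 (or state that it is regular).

The point is a regular point.

There is no denominator, hence no pole anywhere.
Branch term sqrt(1 - h/(5/8)): argument at 7 is -51/5, nonzero, so 7 is not its branch point (a point on a principal cut is still regular for the continued germ).
So the germ continues analytically to 7.


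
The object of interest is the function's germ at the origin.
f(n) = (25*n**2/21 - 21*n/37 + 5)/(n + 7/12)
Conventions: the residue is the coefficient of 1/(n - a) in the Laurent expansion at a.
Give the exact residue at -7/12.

The residue is 91687/15984.

At the order-1 pole -7/12 set g(n) = (n - (-7/12))*f(n) = 25*n**2/21 - 21*n/37 + 5.
Simple pole: residue = g(a) at a = -7/12, which is 91687/15984.


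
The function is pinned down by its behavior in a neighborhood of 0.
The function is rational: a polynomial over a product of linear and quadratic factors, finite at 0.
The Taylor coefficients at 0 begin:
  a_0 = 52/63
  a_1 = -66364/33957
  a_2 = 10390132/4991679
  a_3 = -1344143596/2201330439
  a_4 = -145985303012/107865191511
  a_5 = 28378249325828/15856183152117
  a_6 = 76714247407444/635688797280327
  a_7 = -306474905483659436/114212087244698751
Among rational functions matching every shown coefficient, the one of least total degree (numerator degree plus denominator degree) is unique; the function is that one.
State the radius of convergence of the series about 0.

The radius of convergence is (1/3)*sqrt(7).

No rational of total degree below 6 reproduces all 8 coefficients; solving the [1/5] Pade equations on them gives f(χ) = (35*χ/22 + 13/6)/((χ + 3/2)**3*(χ**2 + 6*χ/7 + 7/9)), whose expansion matches every shown term.
Denominator factor (χ + 3/2)^3: pole of order 3 at -3/2, modulus 3/2.
Denominator factor (χ**2 + 6*χ/7 + 7/9): discriminant -1048/441, complex-conjugate roots (-3/7) + ((1/21)*sqrt(262))*i and (-3/7) - ((1/21)*sqrt(262))*i; poles of order 1, moduli (1/3)*sqrt(7) and (1/3)*sqrt(7).
The radius of convergence is the smallest modulus among the singular points: (1/3)*sqrt(7).


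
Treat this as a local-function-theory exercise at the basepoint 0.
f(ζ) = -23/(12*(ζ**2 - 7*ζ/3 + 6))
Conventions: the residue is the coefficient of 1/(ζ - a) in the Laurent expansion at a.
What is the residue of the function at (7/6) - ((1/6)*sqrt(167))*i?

The factor ζ**2 - 7*ζ/3 + 6 splits as (ζ - a)(ζ - a') with a = (7/6) - ((1/6)*sqrt(167))*i, a' = (7/6) + ((1/6)*sqrt(167))*i. At the order-1 pole a set g(ζ) = (ζ - a)*f(ζ) = [-23/12] / (ζ - a').
Simple pole: residue = g(a) at a = (7/6) - ((1/6)*sqrt(167))*i, which is -((23/668)*sqrt(167))*i.

The residue is -((23/668)*sqrt(167))*i.


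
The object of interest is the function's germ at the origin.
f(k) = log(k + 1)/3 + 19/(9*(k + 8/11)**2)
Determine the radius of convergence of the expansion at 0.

The radius of convergence is 8/11.

Denominator factor (k + 8/11)^2: pole of order 2 at -8/11, modulus 8/11.
Branch term (1/3)*log(1 - k/(-1)): its argument vanishes at k = -1, a logarithmic branch point, modulus 1.
The radius of convergence is the smallest modulus among the singular points: 8/11.


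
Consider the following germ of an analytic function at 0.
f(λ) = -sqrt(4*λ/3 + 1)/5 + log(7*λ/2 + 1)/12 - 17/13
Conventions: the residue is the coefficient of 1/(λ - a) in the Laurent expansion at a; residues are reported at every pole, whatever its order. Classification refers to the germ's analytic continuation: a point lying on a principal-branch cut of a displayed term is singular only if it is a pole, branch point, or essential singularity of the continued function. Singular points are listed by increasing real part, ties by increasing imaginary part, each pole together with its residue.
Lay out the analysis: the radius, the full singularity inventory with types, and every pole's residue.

Branch term (-1/5)*sqrt(1 - λ/(-3/4)): its argument vanishes at λ = -3/4, a square-root branch point, modulus 3/4.
Branch term (1/12)*log(1 - λ/(-2/7)): its argument vanishes at λ = -2/7, a logarithmic branch point, modulus 2/7.
The radius of convergence is the smallest modulus among the singular points: 2/7.
List the singular points by increasing real part (a conjugate pair: the negative imaginary part first).

Radius of convergence at 0: 2/7.
At -3/4: an algebraic (square-root) branch point.
At -2/7: a logarithmic branch point.


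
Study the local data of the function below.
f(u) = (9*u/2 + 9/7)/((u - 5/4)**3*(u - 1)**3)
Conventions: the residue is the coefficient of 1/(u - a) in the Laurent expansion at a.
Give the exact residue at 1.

At the order-3 pole 1 set g(u) = (u - (1))^3*f(u) = (9*u/2 + 9/7)/(u - 5/4)**3.
Order-3 pole: residue = g''(a)/2; g''(1) = -546048/7, so the residue is -273024/7.

The residue is -273024/7.


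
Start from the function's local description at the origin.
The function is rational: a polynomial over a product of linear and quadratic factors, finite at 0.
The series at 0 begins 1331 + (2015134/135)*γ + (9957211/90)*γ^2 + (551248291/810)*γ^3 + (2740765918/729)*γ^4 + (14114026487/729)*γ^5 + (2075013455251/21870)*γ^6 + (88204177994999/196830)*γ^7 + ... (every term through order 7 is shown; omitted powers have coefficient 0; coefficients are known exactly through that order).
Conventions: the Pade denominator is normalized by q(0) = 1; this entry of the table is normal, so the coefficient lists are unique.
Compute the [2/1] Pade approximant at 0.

The Pade approximant has numerator coefficients [1331, 6806493089/1009935, 342047353109/18178830]; denominator coefficients [1, -414161/67329].

Taylor coefficients needed (read off): a_0 = 1331, a_1 = 2015134/135, a_2 = 9957211/90, a_3 = 551248291/810.
Write the denominator as Q(γ) = 1 + q1*γ. Requiring Q*f - P = O(γ^4) with deg P <= 2 kills the coefficients of γ^3..γ^3 in Q*f:
  γ^3: a_3 + q1*a_2 = 0, i.e. 551248291/810 + (9957211/90)*q1 = 0.
Solving this linear system: q1 = -414161/67329.
The numerator is Q*f truncated at degree 2: P0 = a_0 = 1331; P1 = a_1 + q1*a_0 = 6806493089/1009935; P2 = a_2 + q1*a_1 = 342047353109/18178830.


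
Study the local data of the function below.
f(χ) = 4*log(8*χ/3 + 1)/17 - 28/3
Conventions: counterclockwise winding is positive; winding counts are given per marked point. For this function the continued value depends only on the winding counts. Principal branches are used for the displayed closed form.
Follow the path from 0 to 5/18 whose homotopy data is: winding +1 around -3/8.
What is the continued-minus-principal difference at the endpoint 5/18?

The rational part is single-valued and drops out of the difference; each branch term changes only by its own monodromy.
(4/17)*log(1 - χ/(-3/8)): each positive loop around -3/8 adds 2*pi*i to the log, so winding +1 contributes (4/17)*(1)*2*pi*i = (8/17)*pi*i.
Summing the contributions at χ = 5/18 gives (8/17)*pi*i.

Continued minus principal equals (8/17)*pi*i.


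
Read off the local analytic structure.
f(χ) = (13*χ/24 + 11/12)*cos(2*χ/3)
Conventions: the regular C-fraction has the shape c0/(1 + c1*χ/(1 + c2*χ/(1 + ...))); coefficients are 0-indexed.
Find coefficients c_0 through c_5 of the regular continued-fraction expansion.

Taylor coefficients (expand at 0): a_0 = 11/12, a_1 = 13/24, a_2 = -11/54, a_3 = -13/108, a_4 = 11/1458, a_5 = 13/2916.
c0 = a_0 = 11/12. Peel one level at a time: if S = 1 + c*χ/S' with S'(0) = 1, then c is the χ-coefficient of S and S' = c*χ/(S - 1).
S_1 = c0/f = 1 + (-13/22)*χ + (2489/4356)*χ^2 + ...; c1 = -13/22.
S_2 = c1*χ/(S_1 - 1) = 1 + (2489/2574)*χ + (4978/13689)*χ^2 + ...; c2 = 2489/2574.
S_3 = c2*χ/(S_2 - 1) = 1 + (-44/117)*χ + (-4840/67203)*χ^2 + ...; c3 = -44/117.
S_4 = c3*χ/(S_3 - 1) = 1 + (-1430/7467)*χ + (-4264715/55756089)*χ^2 + ...; c4 = -1430/7467.
S_5 = c4*χ/(S_4 - 1) = 1 + (-65611/164274)*χ + ...; c5 = -65611/164274.

The regular C-fraction coefficients are [11/12, -13/22, 2489/2574, -44/117, -1430/7467, -65611/164274].


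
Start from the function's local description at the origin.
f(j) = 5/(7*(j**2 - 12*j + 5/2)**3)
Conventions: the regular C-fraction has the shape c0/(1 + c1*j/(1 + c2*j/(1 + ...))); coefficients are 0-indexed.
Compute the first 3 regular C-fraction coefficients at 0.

Taylor coefficients (expand at 0): a_0 = 8/175, a_1 = 576/875, a_2 = 27408/4375.
c0 = a_0 = 8/175. Peel one level at a time: if S = 1 + c*j/S' with S'(0) = 1, then c is the j-coefficient of S and S' = c*j/(S - 1).
S_1 = c0/f = 1 + (-72/5)*j + (1758/25)*j^2 + ...; c1 = -72/5.
S_2 = c1*j/(S_1 - 1) = 1 + (293/60)*j + ...; c2 = 293/60.

The regular C-fraction coefficients are [8/175, -72/5, 293/60].


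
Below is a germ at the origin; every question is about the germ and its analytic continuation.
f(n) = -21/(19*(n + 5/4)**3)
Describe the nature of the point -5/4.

The point is a pole of order 3.

The denominator factor n + 5/4 vanishes at -5/4 and appears to the power 3; the numerator there equals -21/19, nonzero, and no other factor vanishes.
Hence a pole whose order is the multiplicity, 3.


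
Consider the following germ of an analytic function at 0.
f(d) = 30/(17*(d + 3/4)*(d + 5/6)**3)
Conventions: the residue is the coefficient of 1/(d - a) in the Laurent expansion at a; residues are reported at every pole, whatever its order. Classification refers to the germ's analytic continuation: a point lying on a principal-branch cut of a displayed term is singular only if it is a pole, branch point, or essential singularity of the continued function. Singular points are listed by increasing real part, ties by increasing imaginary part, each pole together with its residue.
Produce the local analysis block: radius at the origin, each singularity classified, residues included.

Radius of convergence at 0: 3/4.
At -5/6: a pole of order 3; residue -51840/17.
At -3/4: a pole of order 1; residue 51840/17.

Denominator factor (d + 5/6)^3: pole of order 3 at -5/6, modulus 5/6.
Denominator factor (d + 3/4): pole of order 1 at -3/4, modulus 3/4.
The radius of convergence is the smallest modulus among the singular points: 3/4.
At the order-3 pole -5/6 set g(d) = (d - (-5/6))^3*f(d) = 30/(17*(d + 3/4)).
Order-3 pole: residue = g''(a)/2; g''(-5/6) = -103680/17, so the residue is -51840/17.
At the order-1 pole -3/4 set g(d) = (d - (-3/4))*f(d) = 30/(17*(d + 5/6)**3).
Simple pole: residue = g(a) at a = -3/4, which is 51840/17.
List the singular points by increasing real part (a conjugate pair: the negative imaginary part first).


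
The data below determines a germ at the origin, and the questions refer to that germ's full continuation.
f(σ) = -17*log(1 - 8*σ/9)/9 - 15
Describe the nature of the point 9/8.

The point is a logarithmic branch point.

The term (-17/9)*log(1 - σ/(9/8)) has argument 1 - 9/8/(9/8) = 0 at 9/8: a logarithmic (infinitely-sheeted) branch point; the remaining terms are analytic or single-valued there.


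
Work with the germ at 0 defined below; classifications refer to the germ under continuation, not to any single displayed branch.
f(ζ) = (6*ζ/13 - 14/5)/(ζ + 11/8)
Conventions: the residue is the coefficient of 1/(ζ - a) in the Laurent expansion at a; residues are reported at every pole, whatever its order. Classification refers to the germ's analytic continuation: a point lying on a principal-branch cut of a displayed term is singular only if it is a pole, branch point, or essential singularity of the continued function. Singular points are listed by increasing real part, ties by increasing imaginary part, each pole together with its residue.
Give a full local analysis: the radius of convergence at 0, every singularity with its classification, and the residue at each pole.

Radius of convergence at 0: 11/8.
At -11/8: a pole of order 1; residue -893/260.

Denominator factor (ζ + 11/8): pole of order 1 at -11/8, modulus 11/8.
The radius of convergence is the smallest modulus among the singular points: 11/8.
At the order-1 pole -11/8 set g(ζ) = (ζ - (-11/8))*f(ζ) = 6*ζ/13 - 14/5.
Simple pole: residue = g(a) at a = -11/8, which is -893/260.


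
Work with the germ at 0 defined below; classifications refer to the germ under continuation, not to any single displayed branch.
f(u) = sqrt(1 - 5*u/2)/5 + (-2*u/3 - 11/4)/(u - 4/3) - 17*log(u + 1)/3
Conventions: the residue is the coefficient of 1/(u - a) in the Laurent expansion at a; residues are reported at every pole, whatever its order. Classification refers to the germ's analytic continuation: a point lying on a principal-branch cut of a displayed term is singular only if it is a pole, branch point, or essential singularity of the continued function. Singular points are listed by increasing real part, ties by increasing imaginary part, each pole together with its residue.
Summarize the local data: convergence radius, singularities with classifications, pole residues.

Radius of convergence at 0: 2/5.
At -1: a logarithmic branch point.
At 2/5: an algebraic (square-root) branch point.
At 4/3: a pole of order 1; residue -131/36.

Denominator factor (u - 4/3): pole of order 1 at 4/3, modulus 4/3.
Branch term (1/5)*sqrt(1 - u/(2/5)): its argument vanishes at u = 2/5, a square-root branch point, modulus 2/5.
Branch term (-17/3)*log(1 - u/(-1)): its argument vanishes at u = -1, a logarithmic branch point, modulus 1.
The radius of convergence is the smallest modulus among the singular points: 2/5.
The branch terms are analytic at 4/3 and contribute nothing to the residue; only the rational part matters.
At the order-1 pole 4/3 set g(u) = (u - (4/3))*(rational part) = -2*u/3 - 11/4.
Simple pole: residue = g(a) at a = 4/3, which is -131/36.
List the singular points by increasing real part (a conjugate pair: the negative imaginary part first).


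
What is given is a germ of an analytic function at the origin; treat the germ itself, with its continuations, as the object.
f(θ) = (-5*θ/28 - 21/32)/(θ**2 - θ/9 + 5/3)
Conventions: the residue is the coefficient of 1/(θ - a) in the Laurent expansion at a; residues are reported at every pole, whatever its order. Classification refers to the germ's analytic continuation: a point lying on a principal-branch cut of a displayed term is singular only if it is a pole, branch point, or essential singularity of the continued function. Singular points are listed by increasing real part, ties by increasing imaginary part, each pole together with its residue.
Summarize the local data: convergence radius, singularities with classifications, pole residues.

Denominator factor (θ**2 - θ/9 + 5/3): discriminant -539/81, complex-conjugate roots (1/18) + ((7/18)*sqrt(11))*i and (1/18) - ((7/18)*sqrt(11))*i; poles of order 1, moduli (1/3)*sqrt(15) and (1/3)*sqrt(15).
The radius of convergence is the smallest modulus among the singular points: (1/3)*sqrt(15).
The factor θ**2 - θ/9 + 5/3 splits as (θ - a)(θ - a') with a = (1/18) - ((7/18)*sqrt(11))*i, a' = (1/18) + ((7/18)*sqrt(11))*i. At the order-1 pole a set g(θ) = (θ - a)*f(θ) = [-5*θ/28 - 21/32] / (θ - a').
Simple pole: residue = g(a) at a = (1/18) - ((7/18)*sqrt(11))*i, which is (-5/56) - ((1343/17248)*sqrt(11))*i.
The factor θ**2 - θ/9 + 5/3 splits as (θ - a)(θ - a') with a = (1/18) + ((7/18)*sqrt(11))*i, a' = (1/18) - ((7/18)*sqrt(11))*i. At the order-1 pole a set g(θ) = (θ - a)*f(θ) = [-5*θ/28 - 21/32] / (θ - a').
Simple pole: residue = g(a) at a = (1/18) + ((7/18)*sqrt(11))*i, which is (-5/56) + ((1343/17248)*sqrt(11))*i.
List the singular points by increasing real part (a conjugate pair: the negative imaginary part first).

Radius of convergence at 0: (1/3)*sqrt(15).
At (1/18) - ((7/18)*sqrt(11))*i: a pole of order 1; residue (-5/56) - ((1343/17248)*sqrt(11))*i.
At (1/18) + ((7/18)*sqrt(11))*i: a pole of order 1; residue (-5/56) + ((1343/17248)*sqrt(11))*i.


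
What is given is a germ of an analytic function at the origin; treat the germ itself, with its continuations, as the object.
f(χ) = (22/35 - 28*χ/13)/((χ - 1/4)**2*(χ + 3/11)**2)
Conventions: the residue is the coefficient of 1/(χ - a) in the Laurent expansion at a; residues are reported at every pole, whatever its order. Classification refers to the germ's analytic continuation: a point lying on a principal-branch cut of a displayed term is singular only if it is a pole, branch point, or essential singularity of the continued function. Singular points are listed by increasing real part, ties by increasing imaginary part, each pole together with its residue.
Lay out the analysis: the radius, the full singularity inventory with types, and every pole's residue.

Radius of convergence at 0: 1/4.
At -3/11: a pole of order 2; residue 50622528/5535985.
At 1/4: a pole of order 2; residue -50622528/5535985.

Denominator factor (χ + 3/11)^2: pole of order 2 at -3/11, modulus 3/11.
Denominator factor (χ - 1/4)^2: pole of order 2 at 1/4, modulus 1/4.
The radius of convergence is the smallest modulus among the singular points: 1/4.
At the order-2 pole -3/11 set g(χ) = (χ - (-3/11))^2*f(χ) = (22/35 - 28*χ/13)/(χ - 1/4)**2.
Order-2 pole: residue = g'(a); g'(-3/11) = 50622528/5535985, so the residue is 50622528/5535985.
At the order-2 pole 1/4 set g(χ) = (χ - (1/4))^2*f(χ) = (22/35 - 28*χ/13)/(χ + 3/11)**2.
Order-2 pole: residue = g'(a); g'(1/4) = -50622528/5535985, so the residue is -50622528/5535985.
List the singular points by increasing real part (a conjugate pair: the negative imaginary part first).


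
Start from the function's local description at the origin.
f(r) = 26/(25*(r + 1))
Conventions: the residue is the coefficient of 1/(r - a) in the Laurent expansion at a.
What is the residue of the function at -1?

The residue is 26/25.

At the order-1 pole -1 set g(r) = (r - (-1))*f(r) = 26/25.
Simple pole: residue = g(a) at a = -1, which is 26/25.


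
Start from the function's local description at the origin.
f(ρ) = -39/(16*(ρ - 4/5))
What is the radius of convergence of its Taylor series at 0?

The radius of convergence is 4/5.

Denominator factor (ρ - 4/5): pole of order 1 at 4/5, modulus 4/5.
The radius of convergence is the smallest modulus among the singular points: 4/5.


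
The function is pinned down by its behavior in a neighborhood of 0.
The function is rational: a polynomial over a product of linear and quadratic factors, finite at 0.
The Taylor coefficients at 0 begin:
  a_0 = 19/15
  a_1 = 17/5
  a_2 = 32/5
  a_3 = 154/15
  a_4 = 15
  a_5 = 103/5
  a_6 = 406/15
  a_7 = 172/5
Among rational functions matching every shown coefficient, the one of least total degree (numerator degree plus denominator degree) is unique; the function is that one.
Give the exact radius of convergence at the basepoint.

The radius of convergence is 1.

No rational of total degree below 4 reproduces all 8 coefficients; solving the [1/3] Pade equations on them gives f(r) = (2*r/5 - 19/15)/(r - 1)**3, whose expansion matches every shown term.
Denominator factor (r - 1)^3: pole of order 3 at 1, modulus 1.
The radius of convergence is the smallest modulus among the singular points: 1.


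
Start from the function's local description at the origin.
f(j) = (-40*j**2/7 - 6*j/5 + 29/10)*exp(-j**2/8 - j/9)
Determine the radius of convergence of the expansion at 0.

The radius of convergence is infinite.

The factor exp(-j**2/8 - j/9) is entire and contributes no finite singular point.
The polynomial part has no poles.
No finite singular points: the Taylor series at 0 converges everywhere.


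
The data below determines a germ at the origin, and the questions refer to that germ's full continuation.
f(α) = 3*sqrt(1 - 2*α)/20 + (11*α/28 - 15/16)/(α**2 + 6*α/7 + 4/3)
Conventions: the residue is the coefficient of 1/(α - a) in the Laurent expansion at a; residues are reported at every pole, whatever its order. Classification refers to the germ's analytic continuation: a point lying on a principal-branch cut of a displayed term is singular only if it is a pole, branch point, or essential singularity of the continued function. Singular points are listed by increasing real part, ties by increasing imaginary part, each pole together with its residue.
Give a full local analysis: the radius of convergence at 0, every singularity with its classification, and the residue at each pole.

Denominator factor (α**2 + 6*α/7 + 4/3): discriminant -676/147, complex-conjugate roots (-3/7) + ((13/21)*sqrt(3))*i and (-3/7) - ((13/21)*sqrt(3))*i; poles of order 1, moduli (2/3)*sqrt(3) and (2/3)*sqrt(3).
Branch term (3/20)*sqrt(1 - α/(1/2)): its argument vanishes at α = 1/2, a square-root branch point, modulus 1/2.
The radius of convergence is the smallest modulus among the singular points: 1/2.
The branch term is analytic at (-3/7) - ((13/21)*sqrt(3))*i and contributes nothing to the residue; only the rational part matters.
The factor α**2 + 6*α/7 + 4/3 splits as (α - a)(α - a') with a = (-3/7) - ((13/21)*sqrt(3))*i, a' = (-3/7) + ((13/21)*sqrt(3))*i. At the order-1 pole a set g(α) = (α - a)*(rational part) = [11*α/28 - 15/16] / (α - a').
Simple pole: residue = g(a) at a = (-3/7) - ((13/21)*sqrt(3))*i, which is (11/56) - ((867/2912)*sqrt(3))*i.
The branch term is analytic at (-3/7) + ((13/21)*sqrt(3))*i and contributes nothing to the residue; only the rational part matters.
The factor α**2 + 6*α/7 + 4/3 splits as (α - a)(α - a') with a = (-3/7) + ((13/21)*sqrt(3))*i, a' = (-3/7) - ((13/21)*sqrt(3))*i. At the order-1 pole a set g(α) = (α - a)*(rational part) = [11*α/28 - 15/16] / (α - a').
Simple pole: residue = g(a) at a = (-3/7) + ((13/21)*sqrt(3))*i, which is (11/56) + ((867/2912)*sqrt(3))*i.
List the singular points by increasing real part (a conjugate pair: the negative imaginary part first).

Radius of convergence at 0: 1/2.
At (-3/7) - ((13/21)*sqrt(3))*i: a pole of order 1; residue (11/56) - ((867/2912)*sqrt(3))*i.
At (-3/7) + ((13/21)*sqrt(3))*i: a pole of order 1; residue (11/56) + ((867/2912)*sqrt(3))*i.
At 1/2: an algebraic (square-root) branch point.


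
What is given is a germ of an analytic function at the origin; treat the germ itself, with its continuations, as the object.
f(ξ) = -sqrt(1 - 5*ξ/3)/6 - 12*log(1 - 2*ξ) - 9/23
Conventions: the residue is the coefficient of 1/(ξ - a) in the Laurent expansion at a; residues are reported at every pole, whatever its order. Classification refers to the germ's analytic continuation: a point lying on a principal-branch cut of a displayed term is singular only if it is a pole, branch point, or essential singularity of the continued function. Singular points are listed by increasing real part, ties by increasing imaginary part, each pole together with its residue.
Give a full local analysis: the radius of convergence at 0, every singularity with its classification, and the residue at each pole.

Branch term (-1/6)*sqrt(1 - ξ/(3/5)): its argument vanishes at ξ = 3/5, a square-root branch point, modulus 3/5.
Branch term (-12)*log(1 - ξ/(1/2)): its argument vanishes at ξ = 1/2, a logarithmic branch point, modulus 1/2.
The radius of convergence is the smallest modulus among the singular points: 1/2.
List the singular points by increasing real part (a conjugate pair: the negative imaginary part first).

Radius of convergence at 0: 1/2.
At 1/2: a logarithmic branch point.
At 3/5: an algebraic (square-root) branch point.


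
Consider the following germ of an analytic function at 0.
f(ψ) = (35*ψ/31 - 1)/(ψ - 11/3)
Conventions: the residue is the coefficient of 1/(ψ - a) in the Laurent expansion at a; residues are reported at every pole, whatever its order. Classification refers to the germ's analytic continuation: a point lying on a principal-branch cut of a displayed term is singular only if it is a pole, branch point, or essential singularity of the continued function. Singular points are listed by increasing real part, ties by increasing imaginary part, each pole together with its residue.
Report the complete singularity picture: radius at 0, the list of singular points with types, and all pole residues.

Radius of convergence at 0: 11/3.
At 11/3: a pole of order 1; residue 292/93.

Denominator factor (ψ - 11/3): pole of order 1 at 11/3, modulus 11/3.
The radius of convergence is the smallest modulus among the singular points: 11/3.
At the order-1 pole 11/3 set g(ψ) = (ψ - (11/3))*f(ψ) = 35*ψ/31 - 1.
Simple pole: residue = g(a) at a = 11/3, which is 292/93.


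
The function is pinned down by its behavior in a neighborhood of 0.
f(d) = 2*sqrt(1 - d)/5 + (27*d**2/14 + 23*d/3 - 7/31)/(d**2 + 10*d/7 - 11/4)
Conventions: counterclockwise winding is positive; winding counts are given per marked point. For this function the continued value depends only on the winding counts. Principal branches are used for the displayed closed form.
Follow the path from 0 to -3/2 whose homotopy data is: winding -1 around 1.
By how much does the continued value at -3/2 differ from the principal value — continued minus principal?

Continued minus principal equals -(2/5)*sqrt(10).

The rational part is single-valued and drops out of the difference; each branch term changes only by its own monodromy.
(2/5)*sqrt(1 - d/(1)): winding -1 is odd, the square root flips sign, contributing -2*(2/5)*sqrt(1 - (-3/2)/(1)) = -2*(2/5)*sqrt(5/2) = -(2/5)*sqrt(10).
Summing the contributions at d = -3/2 gives -(2/5)*sqrt(10).


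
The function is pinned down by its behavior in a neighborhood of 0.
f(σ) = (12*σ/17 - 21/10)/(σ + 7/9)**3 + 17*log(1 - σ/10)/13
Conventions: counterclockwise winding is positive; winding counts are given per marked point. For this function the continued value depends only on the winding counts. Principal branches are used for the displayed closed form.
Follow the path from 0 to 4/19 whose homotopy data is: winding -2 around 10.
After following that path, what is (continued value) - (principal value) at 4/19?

The rational part is single-valued and drops out of the difference; each branch term changes only by its own monodromy.
(17/13)*log(1 - σ/(10)): each positive loop around 10 adds 2*pi*i to the log, so winding -2 contributes (17/13)*(-2)*2*pi*i = -(68/13)*pi*i.
Summing the contributions at σ = 4/19 gives -(68/13)*pi*i.

Continued minus principal equals -(68/13)*pi*i.


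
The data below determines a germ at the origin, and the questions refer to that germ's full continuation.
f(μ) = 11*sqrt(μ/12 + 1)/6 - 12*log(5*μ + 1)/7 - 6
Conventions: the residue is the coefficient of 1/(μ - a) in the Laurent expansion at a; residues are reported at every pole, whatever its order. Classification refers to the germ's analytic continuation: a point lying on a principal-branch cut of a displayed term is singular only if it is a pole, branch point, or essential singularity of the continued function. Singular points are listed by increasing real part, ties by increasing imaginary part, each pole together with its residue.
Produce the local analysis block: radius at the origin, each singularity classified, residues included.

Branch term (-12/7)*log(1 - μ/(-1/5)): its argument vanishes at μ = -1/5, a logarithmic branch point, modulus 1/5.
Branch term (11/6)*sqrt(1 - μ/(-12)): its argument vanishes at μ = -12, a square-root branch point, modulus 12.
The radius of convergence is the smallest modulus among the singular points: 1/5.
List the singular points by increasing real part (a conjugate pair: the negative imaginary part first).

Radius of convergence at 0: 1/5.
At -12: an algebraic (square-root) branch point.
At -1/5: a logarithmic branch point.


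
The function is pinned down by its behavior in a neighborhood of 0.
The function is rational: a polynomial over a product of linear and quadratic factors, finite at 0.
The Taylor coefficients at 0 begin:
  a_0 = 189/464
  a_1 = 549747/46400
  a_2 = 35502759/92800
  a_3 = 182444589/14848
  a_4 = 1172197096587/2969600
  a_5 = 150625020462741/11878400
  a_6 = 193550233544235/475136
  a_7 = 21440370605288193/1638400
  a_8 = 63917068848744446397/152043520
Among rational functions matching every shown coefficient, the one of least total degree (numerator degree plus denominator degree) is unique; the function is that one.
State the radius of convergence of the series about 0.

No rational of total degree below 7 reproduces all 9 coefficients; solving the [2/5] Pade equations on them gives f(φ) = (3*φ**2/29 + 4*φ/25 - 7/29)/((φ + 4/3)**3*(φ**2 + 8*φ - 1/4)), whose expansion matches every shown term.
Denominator factor (φ + 4/3)^3: pole of order 3 at -4/3, modulus 4/3.
Denominator factor (φ**2 + 8*φ - 1/4): discriminant 65, real irrational roots -4 + (1/2)*sqrt(65) and -4 - (1/2)*sqrt(65); poles of order 1, moduli -4 + (1/2)*sqrt(65) and 4 + (1/2)*sqrt(65).
The radius of convergence is the smallest modulus among the singular points: -4 + (1/2)*sqrt(65).

The radius of convergence is -4 + (1/2)*sqrt(65).


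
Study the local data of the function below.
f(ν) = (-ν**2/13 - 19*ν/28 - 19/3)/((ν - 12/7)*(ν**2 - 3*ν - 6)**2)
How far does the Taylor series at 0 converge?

Denominator factor (ν**2 - 3*ν - 6)^2: discriminant 33, real irrational roots 3/2 + (1/2)*sqrt(33) and 3/2 - (1/2)*sqrt(33); poles of order 2, moduli 3/2 + (1/2)*sqrt(33) and -3/2 + (1/2)*sqrt(33).
Denominator factor (ν - 12/7): pole of order 1 at 12/7, modulus 12/7.
The radius of convergence is the smallest modulus among the singular points: -3/2 + (1/2)*sqrt(33).

The radius of convergence is -3/2 + (1/2)*sqrt(33).


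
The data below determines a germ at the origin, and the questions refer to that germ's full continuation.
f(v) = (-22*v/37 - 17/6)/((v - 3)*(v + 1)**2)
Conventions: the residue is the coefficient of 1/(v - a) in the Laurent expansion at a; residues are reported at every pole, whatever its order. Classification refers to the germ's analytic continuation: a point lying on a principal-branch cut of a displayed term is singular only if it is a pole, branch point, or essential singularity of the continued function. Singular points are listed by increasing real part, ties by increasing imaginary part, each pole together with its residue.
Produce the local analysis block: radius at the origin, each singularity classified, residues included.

Radius of convergence at 0: 1.
At -1: a pole of order 2; residue 1025/3552.
At 3: a pole of order 1; residue -1025/3552.

Denominator factor (v + 1)^2: pole of order 2 at -1, modulus 1.
Denominator factor (v - 3): pole of order 1 at 3, modulus 3.
The radius of convergence is the smallest modulus among the singular points: 1.
At the order-2 pole -1 set g(v) = (v - (-1))^2*f(v) = (-22*v/37 - 17/6)/(v - 3).
Order-2 pole: residue = g'(a); g'(-1) = 1025/3552, so the residue is 1025/3552.
At the order-1 pole 3 set g(v) = (v - (3))*f(v) = (-22*v/37 - 17/6)/(v + 1)**2.
Simple pole: residue = g(a) at a = 3, which is -1025/3552.
List the singular points by increasing real part (a conjugate pair: the negative imaginary part first).
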